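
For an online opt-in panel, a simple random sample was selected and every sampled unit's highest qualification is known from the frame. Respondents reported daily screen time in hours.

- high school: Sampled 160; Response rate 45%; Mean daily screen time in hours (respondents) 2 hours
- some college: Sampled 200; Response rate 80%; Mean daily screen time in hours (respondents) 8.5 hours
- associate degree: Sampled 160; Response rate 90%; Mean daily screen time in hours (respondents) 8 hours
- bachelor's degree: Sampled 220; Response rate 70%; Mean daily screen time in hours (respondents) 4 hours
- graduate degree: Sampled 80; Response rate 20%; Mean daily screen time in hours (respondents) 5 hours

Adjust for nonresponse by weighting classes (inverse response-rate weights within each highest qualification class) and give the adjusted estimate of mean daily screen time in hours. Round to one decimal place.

Weighting each respondent by the inverse class response rate inflates each class back to its sampled size, so the class weight is n_sampled:
  high school: 160 × 2 = 320
  some college: 200 × 8.5 = 1700
  associate degree: 160 × 8 = 1280
  bachelor's degree: 220 × 4 = 880
  graduate degree: 80 × 5 = 400
Adjusted estimate = 4580 / 820 = 5.58537 → 5.6.

5.6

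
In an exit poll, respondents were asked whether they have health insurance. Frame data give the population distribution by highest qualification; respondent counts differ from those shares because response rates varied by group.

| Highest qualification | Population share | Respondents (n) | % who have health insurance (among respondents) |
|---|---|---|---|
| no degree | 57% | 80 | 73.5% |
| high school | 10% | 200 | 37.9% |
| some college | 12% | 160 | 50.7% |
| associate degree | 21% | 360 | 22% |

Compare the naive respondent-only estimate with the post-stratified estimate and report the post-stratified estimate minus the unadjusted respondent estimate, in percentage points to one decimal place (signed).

+19.5 percentage points

Unadjusted (pooled respondent) estimate weights by respondent counts:
  (80/800)×73.5 + (200/800)×37.9 + (160/800)×50.7 + (360/800)×22 = 36.865%
Reweighting by population highest qualification shares:
  0.57×73.5 + 0.1×37.9 + 0.12×50.7 + 0.21×22 = 56.389%
Difference = 56.389 − 36.865 = 19.524 pp.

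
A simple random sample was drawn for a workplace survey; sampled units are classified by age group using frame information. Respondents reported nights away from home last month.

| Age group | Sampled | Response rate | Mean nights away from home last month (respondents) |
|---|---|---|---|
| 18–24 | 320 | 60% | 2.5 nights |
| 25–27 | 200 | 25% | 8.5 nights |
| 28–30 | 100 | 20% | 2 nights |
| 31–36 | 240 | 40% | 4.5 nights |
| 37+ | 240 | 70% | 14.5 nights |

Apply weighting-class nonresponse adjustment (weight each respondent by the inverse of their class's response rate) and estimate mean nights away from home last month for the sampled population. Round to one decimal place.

6.6

With weight = n_sampled/n_responded per class, the weighted class total is n_sampled:
  18–24: 320 × 2.5 = 800
  25–27: 200 × 8.5 = 1700
  28–30: 100 × 2 = 200
  31–36: 240 × 4.5 = 1080
  37+: 240 × 14.5 = 3480
Adjusted estimate = 7260 / 1,100 = 6.6 → 6.6.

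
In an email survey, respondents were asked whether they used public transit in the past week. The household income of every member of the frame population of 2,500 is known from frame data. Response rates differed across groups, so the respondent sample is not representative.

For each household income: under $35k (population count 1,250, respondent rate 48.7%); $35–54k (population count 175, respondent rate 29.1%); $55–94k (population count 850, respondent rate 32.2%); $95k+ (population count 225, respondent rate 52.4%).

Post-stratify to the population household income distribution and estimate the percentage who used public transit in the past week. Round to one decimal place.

Weight each group's respondent value by its population share:
  under $35k: (1,250/2,500) × 48.7 = 24.35
  $35–54k: (175/2,500) × 29.1 = 2.037
  $55–94k: (850/2,500) × 32.2 = 10.948
  $95k+: (225/2,500) × 52.4 = 4.716
Post-stratified estimate = 42.051 → 42.1%.

42.1%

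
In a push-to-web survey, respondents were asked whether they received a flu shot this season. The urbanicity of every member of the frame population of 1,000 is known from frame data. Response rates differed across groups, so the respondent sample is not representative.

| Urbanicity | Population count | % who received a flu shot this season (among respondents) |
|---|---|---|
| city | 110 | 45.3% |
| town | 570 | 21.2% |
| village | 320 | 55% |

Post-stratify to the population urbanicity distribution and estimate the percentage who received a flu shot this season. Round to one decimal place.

Post-stratification weights by population share, not respondent share:
  city: (110/1,000) × 45.3 = 4.983
  town: (570/1,000) × 21.2 = 12.084
  village: (320/1,000) × 55 = 17.6
Post-stratified estimate = 34.667 → 34.7%.

34.7%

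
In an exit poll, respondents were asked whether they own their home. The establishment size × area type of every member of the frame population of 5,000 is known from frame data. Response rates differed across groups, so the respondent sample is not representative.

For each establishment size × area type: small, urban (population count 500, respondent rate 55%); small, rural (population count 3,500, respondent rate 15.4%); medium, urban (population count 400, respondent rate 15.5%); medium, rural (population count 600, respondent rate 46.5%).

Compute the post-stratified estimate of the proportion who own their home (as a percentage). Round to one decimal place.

Reweight to the known establishment size × area type distribution:
  small, urban: (500/5,000) × 55 = 5.5
  small, rural: (3,500/5,000) × 15.4 = 10.78
  medium, urban: (400/5,000) × 15.5 = 1.24
  medium, rural: (600/5,000) × 46.5 = 5.58
Post-stratified estimate = 23.1 → 23.1%.

23.1%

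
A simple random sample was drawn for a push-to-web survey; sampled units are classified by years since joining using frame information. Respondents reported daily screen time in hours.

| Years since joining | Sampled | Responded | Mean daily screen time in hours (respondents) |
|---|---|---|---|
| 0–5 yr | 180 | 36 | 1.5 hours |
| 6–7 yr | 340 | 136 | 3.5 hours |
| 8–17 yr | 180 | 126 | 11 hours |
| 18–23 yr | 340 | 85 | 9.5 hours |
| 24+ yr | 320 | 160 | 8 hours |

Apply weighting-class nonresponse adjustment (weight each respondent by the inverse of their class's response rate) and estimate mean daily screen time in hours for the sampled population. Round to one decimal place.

Class response rates: 0–5 yr 36/180 = 20%, 6–7 yr 136/340 = 40%, 8–17 yr 126/180 = 70%, 18–23 yr 85/340 = 25%, 24+ yr 160/320 = 50%.
Each respondent's weight = sampled/responded in their class; summing within a class gives n_sampled, so:
  0–5 yr: 180 × 1.5 = 270
  6–7 yr: 340 × 3.5 = 1190
  8–17 yr: 180 × 11 = 1980
  18–23 yr: 340 × 9.5 = 3230
  24+ yr: 320 × 8 = 2560
Adjusted estimate = 9230 / 1,360 = 6.78676 → 6.8.

6.8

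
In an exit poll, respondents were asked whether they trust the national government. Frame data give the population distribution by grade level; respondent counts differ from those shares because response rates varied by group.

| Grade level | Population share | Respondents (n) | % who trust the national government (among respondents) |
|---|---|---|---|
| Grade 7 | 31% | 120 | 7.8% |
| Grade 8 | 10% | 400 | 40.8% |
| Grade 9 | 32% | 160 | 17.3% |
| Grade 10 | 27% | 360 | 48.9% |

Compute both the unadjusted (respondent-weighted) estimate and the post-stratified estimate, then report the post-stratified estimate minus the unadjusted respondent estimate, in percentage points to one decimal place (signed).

-10.9 percentage points

Naive respondent-only estimate (weights = respondent counts):
  (120/1040)×7.8 + (400/1040)×40.8 + (160/1040)×17.3 + (360/1040)×48.9 = 36.1808%
Reweighting by population grade level shares:
  0.31×7.8 + 0.1×40.8 + 0.32×17.3 + 0.27×48.9 = 25.237%
Difference = 25.237 − 36.1808 = -10.9438 pp.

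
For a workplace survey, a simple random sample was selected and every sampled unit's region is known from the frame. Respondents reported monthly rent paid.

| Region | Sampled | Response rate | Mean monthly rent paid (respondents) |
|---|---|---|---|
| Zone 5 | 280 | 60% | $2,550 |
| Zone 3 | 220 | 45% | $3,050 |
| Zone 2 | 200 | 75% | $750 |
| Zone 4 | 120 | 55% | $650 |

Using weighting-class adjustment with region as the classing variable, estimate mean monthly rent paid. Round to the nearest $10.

$1,970

Inverse-response-rate weighting restores each class to its sampled count, so class totals weight by n_sampled:
  Zone 5: 280 × 2550 = 714,000
  Zone 3: 220 × 3050 = 671,000
  Zone 2: 200 × 750 = 150,000
  Zone 4: 120 × 650 = 78,000
Adjusted estimate = 1,613,000 / 820 = 1967.07 → $1,970.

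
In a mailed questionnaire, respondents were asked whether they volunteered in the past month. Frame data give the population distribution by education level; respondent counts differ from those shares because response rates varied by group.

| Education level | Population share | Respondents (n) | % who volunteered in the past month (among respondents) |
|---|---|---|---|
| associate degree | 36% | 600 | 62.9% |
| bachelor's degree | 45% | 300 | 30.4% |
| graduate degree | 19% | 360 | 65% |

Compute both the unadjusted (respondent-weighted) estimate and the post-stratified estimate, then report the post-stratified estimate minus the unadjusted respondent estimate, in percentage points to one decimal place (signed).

-7.1 percentage points

Naive respondent-only estimate (weights = respondent counts):
  (600/1260)×62.9 + (300/1260)×30.4 + (360/1260)×65 = 55.7619%
Post-stratified estimate weights by population shares:
  0.36×62.9 + 0.45×30.4 + 0.19×65 = 48.674%
Difference = 48.674 − 55.7619 = -7.0879 pp.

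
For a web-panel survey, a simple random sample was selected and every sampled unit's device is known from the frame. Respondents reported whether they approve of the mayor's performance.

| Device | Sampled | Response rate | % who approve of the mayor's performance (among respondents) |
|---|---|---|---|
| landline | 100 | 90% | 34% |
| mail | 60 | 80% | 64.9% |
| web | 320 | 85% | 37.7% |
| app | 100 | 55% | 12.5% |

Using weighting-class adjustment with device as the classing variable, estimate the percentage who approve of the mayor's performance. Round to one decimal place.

Weighting each respondent by the inverse class response rate inflates each class back to its sampled size, so the class weight is n_sampled:
  landline: 100 × 34 = 3400
  mail: 60 × 64.9 = 3894
  web: 320 × 37.7 = 12,064
  app: 100 × 12.5 = 1250
Adjusted estimate = 20,608 / 580 = 35.531 → 35.5%.

35.5%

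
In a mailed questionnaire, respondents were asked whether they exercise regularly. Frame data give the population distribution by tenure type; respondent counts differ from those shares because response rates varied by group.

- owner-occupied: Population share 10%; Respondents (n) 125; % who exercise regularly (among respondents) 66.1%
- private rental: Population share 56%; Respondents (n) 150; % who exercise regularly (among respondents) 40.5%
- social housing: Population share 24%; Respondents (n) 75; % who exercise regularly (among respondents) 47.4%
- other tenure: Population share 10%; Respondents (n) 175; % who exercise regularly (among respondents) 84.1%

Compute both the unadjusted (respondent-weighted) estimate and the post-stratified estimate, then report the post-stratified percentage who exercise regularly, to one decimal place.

Without adjustment, the pooled respondent share is:
  (125/525)×66.1 + (150/525)×40.5 + (75/525)×47.4 + (175/525)×84.1 = 62.1143%
Post-stratified estimate weights by population shares:
  0.1×66.1 + 0.56×40.5 + 0.24×47.4 + 0.1×84.1 = 49.076%

49.1%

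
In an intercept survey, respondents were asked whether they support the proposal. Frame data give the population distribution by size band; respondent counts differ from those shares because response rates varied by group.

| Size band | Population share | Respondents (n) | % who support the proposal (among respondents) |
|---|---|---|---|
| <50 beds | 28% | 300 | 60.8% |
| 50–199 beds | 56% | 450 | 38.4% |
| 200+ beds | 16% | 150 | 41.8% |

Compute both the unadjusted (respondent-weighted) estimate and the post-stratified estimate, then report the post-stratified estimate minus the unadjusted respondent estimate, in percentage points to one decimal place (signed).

Without adjustment, the pooled respondent share is:
  (300/900)×60.8 + (450/900)×38.4 + (150/900)×41.8 = 46.4333%
Reweighting by population size band shares:
  0.28×60.8 + 0.56×38.4 + 0.16×41.8 = 45.216%
Difference = 45.216 − 46.4333 = -1.2173 pp.

-1.2 percentage points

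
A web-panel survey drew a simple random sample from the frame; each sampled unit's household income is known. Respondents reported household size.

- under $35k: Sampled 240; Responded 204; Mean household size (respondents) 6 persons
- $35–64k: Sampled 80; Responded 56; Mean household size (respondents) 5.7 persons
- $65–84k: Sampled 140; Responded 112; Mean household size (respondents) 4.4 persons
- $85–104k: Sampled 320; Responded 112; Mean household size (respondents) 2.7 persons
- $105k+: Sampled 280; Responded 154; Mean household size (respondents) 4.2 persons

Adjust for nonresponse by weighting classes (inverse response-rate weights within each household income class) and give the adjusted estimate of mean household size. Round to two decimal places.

Response rates by class: under $35k 204/240 = 85%, $35–64k 56/80 = 70%, $65–84k 112/140 = 80%, $85–104k 112/320 = 35%, $105k+ 154/280 = 55%.
Each respondent's weight = sampled/responded in their class; summing within a class gives n_sampled, so:
  under $35k: 240 × 6 = 1440
  $35–64k: 80 × 5.7 = 456
  $65–84k: 140 × 4.4 = 616
  $85–104k: 320 × 2.7 = 864
  $105k+: 280 × 4.2 = 1176
Adjusted estimate = 4552 / 1,060 = 4.29434 → 4.29.

4.29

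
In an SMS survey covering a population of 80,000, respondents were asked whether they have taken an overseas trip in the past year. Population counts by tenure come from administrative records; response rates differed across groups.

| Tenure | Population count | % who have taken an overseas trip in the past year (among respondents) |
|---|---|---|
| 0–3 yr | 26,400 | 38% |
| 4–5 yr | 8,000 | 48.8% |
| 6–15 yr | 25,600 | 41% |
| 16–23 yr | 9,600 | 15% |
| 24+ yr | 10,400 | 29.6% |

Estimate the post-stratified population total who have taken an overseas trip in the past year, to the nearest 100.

29,000

Estimated count per cell = population count × respondent percentage:
  0–3 yr: 26,400 × 38% = 10,032
  4–5 yr: 8,000 × 48.8% = 3904
  6–15 yr: 25,600 × 41% = 10,496
  16–23 yr: 9,600 × 15% = 1440
  24+ yr: 10,400 × 29.6% = 3078.4
Estimated total = 28950.4 → 29,000.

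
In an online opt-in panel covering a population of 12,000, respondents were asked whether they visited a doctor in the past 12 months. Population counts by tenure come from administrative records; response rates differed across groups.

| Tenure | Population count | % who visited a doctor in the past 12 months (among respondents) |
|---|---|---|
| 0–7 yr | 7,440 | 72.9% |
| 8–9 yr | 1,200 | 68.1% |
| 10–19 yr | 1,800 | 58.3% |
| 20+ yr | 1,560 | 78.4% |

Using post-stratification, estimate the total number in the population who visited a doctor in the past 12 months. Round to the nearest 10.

8,510

Estimated count per cell = population count × respondent percentage:
  0–7 yr: 7,440 × 72.9% = 5423.76
  8–9 yr: 1,200 × 68.1% = 817.2
  10–19 yr: 1,800 × 58.3% = 1049.4
  20+ yr: 1,560 × 78.4% = 1223.04
Estimated total = 8513.4 → 8,510.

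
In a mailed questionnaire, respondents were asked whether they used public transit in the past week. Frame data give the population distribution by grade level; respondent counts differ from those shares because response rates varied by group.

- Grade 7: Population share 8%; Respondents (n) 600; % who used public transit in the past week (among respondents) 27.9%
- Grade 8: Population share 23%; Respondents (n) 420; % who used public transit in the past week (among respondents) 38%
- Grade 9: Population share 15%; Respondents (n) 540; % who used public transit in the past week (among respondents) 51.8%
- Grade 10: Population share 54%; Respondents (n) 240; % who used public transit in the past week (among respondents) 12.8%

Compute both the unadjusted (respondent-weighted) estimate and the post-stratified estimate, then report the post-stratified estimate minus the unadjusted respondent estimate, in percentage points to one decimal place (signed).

Naive respondent-only estimate (weights = respondent counts):
  (600/1800)×27.9 + (420/1800)×38 + (540/1800)×51.8 + (240/1800)×12.8 = 35.4133%
Post-stratified estimate weights by population shares:
  0.08×27.9 + 0.23×38 + 0.15×51.8 + 0.54×12.8 = 25.654%
Difference = 25.654 − 35.4133 = -9.7593 pp.

-9.8 percentage points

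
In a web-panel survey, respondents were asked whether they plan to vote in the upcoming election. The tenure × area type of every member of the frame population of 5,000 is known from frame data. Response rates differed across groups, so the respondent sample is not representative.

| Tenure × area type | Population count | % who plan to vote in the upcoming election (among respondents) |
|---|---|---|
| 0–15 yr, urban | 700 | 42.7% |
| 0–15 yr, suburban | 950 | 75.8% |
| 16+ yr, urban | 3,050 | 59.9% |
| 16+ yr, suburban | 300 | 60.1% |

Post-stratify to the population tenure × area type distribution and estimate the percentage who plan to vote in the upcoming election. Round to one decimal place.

60.5%

Post-stratification weights by population share, not respondent share:
  0–15 yr, urban: (700/5,000) × 42.7 = 5.978
  0–15 yr, suburban: (950/5,000) × 75.8 = 14.402
  16+ yr, urban: (3,050/5,000) × 59.9 = 36.539
  16+ yr, suburban: (300/5,000) × 60.1 = 3.606
Post-stratified estimate = 60.525 → 60.5%.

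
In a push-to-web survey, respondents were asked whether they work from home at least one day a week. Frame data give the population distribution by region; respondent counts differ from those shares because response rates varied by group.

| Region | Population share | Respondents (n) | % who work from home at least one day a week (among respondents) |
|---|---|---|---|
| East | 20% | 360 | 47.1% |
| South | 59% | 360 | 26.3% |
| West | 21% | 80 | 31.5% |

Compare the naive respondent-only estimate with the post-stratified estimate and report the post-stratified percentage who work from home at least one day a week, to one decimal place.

31.6%

Without adjustment, the pooled respondent share is:
  (360/800)×47.1 + (360/800)×26.3 + (80/800)×31.5 = 36.18%
Post-stratifying to population shares instead:
  0.2×47.1 + 0.59×26.3 + 0.21×31.5 = 31.552%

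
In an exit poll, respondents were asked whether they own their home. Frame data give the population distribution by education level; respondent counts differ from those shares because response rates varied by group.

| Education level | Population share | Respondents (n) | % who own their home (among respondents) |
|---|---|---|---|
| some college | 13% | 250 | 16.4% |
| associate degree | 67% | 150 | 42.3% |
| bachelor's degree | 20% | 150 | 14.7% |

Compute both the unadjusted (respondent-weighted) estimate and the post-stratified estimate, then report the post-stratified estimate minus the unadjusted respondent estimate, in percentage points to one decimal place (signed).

Without adjustment, the pooled respondent share is:
  (250/550)×16.4 + (150/550)×42.3 + (150/550)×14.7 = 23%
Post-stratifying to population shares instead:
  0.13×16.4 + 0.67×42.3 + 0.2×14.7 = 33.413%
Difference = 33.413 − 23 = 10.413 pp.

+10.4 percentage points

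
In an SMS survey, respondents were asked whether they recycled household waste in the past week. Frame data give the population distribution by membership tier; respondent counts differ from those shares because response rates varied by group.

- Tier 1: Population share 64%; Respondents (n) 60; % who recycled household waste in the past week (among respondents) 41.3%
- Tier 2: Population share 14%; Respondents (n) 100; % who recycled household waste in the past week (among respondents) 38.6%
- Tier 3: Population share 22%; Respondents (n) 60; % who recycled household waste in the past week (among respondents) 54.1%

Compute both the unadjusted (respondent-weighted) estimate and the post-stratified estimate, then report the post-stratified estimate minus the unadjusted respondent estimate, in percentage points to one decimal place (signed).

+0.2 percentage points

Without adjustment, the pooled respondent share is:
  (60/220)×41.3 + (100/220)×38.6 + (60/220)×54.1 = 43.5636%
Post-stratified estimate weights by population shares:
  0.64×41.3 + 0.14×38.6 + 0.22×54.1 = 43.738%
Difference = 43.738 − 43.5636 = 0.1744 pp.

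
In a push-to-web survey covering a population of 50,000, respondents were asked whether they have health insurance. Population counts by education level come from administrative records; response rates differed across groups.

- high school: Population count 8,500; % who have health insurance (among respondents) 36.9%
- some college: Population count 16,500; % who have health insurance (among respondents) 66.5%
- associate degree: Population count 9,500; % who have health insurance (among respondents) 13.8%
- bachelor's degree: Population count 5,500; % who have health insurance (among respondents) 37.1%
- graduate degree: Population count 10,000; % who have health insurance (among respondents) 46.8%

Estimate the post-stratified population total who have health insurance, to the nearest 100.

22,100

Each cell contributes its population count × the respondent rate:
  high school: 8,500 × 36.9% = 3136.5
  some college: 16,500 × 66.5% = 10972.5
  associate degree: 9,500 × 13.8% = 1311
  bachelor's degree: 5,500 × 37.1% = 2040.5
  graduate degree: 10,000 × 46.8% = 4680
Estimated total = 22140.5 → 22,100.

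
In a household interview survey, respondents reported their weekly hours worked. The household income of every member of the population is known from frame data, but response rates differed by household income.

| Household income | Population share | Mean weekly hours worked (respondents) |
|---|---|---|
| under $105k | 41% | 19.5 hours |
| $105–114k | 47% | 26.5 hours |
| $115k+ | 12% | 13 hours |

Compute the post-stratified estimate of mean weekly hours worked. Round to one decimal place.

Weight each group's respondent value by its population share:
  under $105k: 0.41 × 19.5 = 7.995
  $105–114k: 0.47 × 26.5 = 12.455
  $115k+: 0.12 × 13 = 1.56
Post-stratified estimate = 22.01 → 22.0.

22.0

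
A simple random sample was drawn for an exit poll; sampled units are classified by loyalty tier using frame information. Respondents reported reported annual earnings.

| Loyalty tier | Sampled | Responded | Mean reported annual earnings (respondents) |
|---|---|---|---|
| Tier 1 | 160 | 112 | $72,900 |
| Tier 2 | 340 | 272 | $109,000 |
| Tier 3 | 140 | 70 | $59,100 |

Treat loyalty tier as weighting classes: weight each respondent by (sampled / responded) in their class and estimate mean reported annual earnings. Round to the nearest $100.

$89,100

Class response rates: Tier 1 112/160 = 70%, Tier 2 272/340 = 80%, Tier 3 70/140 = 50%.
With weight = n_sampled/n_responded per class, the weighted class total is n_sampled:
  Tier 1: 160 × 72,900 = 11,664,000
  Tier 2: 340 × 109,000 = 37,060,000
  Tier 3: 140 × 59,100 = 8,274,000
Adjusted estimate = 56,998,000 / 640 = 89059.4 → $89,100.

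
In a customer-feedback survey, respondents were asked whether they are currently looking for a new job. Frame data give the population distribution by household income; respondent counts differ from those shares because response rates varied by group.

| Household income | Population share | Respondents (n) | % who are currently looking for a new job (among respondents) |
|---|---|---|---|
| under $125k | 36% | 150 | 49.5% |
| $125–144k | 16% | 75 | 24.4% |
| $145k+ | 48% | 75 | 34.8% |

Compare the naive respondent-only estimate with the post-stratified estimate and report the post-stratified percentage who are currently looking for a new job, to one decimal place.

Unadjusted (pooled respondent) estimate weights by respondent counts:
  (150/300)×49.5 + (75/300)×24.4 + (75/300)×34.8 = 39.55%
Post-stratified estimate weights by population shares:
  0.36×49.5 + 0.16×24.4 + 0.48×34.8 = 38.428%

38.4%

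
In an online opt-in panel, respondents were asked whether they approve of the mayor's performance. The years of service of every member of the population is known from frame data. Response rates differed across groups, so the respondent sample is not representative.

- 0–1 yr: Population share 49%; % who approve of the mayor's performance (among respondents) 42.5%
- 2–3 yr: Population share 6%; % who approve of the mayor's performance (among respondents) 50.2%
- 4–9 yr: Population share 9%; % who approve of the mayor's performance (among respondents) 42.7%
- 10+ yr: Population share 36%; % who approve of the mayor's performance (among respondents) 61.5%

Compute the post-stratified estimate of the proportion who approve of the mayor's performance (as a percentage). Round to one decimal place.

49.8%

Each cell contributes population-share × respondent value:
  0–1 yr: 0.49 × 42.5 = 20.825
  2–3 yr: 0.06 × 50.2 = 3.012
  4–9 yr: 0.09 × 42.7 = 3.843
  10+ yr: 0.36 × 61.5 = 22.14
Post-stratified estimate = 49.82 → 49.8%.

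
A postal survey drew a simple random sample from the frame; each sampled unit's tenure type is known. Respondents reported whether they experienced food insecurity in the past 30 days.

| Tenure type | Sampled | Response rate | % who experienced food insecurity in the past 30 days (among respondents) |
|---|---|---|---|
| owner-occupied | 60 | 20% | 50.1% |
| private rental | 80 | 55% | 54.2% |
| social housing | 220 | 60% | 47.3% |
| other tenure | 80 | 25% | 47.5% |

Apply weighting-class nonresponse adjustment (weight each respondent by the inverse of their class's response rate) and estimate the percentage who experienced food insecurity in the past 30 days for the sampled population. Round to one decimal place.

Inverse-response-rate weighting restores each class to its sampled count, so class totals weight by n_sampled:
  owner-occupied: 60 × 50.1 = 3006
  private rental: 80 × 54.2 = 4336
  social housing: 220 × 47.3 = 10,406
  other tenure: 80 × 47.5 = 3800
Adjusted estimate = 21,548 / 440 = 48.9727 → 49.0%.

49.0%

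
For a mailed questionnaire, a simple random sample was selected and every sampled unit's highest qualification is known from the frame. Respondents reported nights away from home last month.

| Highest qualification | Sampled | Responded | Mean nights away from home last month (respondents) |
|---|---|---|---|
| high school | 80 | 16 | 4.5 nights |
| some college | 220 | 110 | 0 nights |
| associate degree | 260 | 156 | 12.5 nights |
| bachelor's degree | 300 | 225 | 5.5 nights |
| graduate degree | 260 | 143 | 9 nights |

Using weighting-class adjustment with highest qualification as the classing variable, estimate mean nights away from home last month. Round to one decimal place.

Class response rates: high school 16/80 = 20%, some college 110/220 = 50%, associate degree 156/260 = 60%, bachelor's degree 225/300 = 75%, graduate degree 143/260 = 55%.
Weighting each respondent by the inverse class response rate inflates each class back to its sampled size, so the class weight is n_sampled:
  high school: 80 × 4.5 = 360
  some college: 220 × 0 = 0
  associate degree: 260 × 12.5 = 3250
  bachelor's degree: 300 × 5.5 = 1650
  graduate degree: 260 × 9 = 2340
Adjusted estimate = 7600 / 1,120 = 6.78571 → 6.8.

6.8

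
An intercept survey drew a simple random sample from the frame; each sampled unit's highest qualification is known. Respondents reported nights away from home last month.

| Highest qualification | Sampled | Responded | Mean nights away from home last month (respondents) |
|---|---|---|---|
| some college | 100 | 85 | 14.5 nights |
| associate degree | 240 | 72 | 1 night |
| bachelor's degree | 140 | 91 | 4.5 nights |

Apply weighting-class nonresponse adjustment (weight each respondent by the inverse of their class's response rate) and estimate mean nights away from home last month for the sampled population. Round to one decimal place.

4.8

Response rates by class: some college 85/100 = 85%, associate degree 72/240 = 30%, bachelor's degree 91/140 = 65%.
With weight = n_sampled/n_responded per class, the weighted class total is n_sampled:
  some college: 100 × 14.5 = 1450
  associate degree: 240 × 1 = 240
  bachelor's degree: 140 × 4.5 = 630
Adjusted estimate = 2320 / 480 = 4.83333 → 4.8.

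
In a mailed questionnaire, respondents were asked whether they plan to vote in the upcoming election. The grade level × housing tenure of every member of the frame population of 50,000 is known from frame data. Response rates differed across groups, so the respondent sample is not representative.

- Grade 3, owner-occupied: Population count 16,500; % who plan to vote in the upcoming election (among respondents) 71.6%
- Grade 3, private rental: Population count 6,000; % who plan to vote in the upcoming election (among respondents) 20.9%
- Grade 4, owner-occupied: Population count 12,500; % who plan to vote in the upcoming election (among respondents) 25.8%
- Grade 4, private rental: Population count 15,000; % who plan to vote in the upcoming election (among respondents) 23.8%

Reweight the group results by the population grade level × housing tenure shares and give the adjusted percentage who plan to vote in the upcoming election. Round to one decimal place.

Weight each group's respondent value by its population share:
  Grade 3, owner-occupied: (16,500/50,000) × 71.6 = 23.628
  Grade 3, private rental: (6,000/50,000) × 20.9 = 2.508
  Grade 4, owner-occupied: (12,500/50,000) × 25.8 = 6.45
  Grade 4, private rental: (15,000/50,000) × 23.8 = 7.14
Post-stratified estimate = 39.726 → 39.7%.

39.7%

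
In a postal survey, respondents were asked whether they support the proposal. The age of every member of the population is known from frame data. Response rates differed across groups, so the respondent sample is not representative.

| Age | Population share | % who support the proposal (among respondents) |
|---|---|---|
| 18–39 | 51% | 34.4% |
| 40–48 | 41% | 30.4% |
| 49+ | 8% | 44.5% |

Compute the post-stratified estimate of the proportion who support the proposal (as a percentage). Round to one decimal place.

Post-stratification weights by population share, not respondent share:
  18–39: 0.51 × 34.4 = 17.544
  40–48: 0.41 × 30.4 = 12.464
  49+: 0.08 × 44.5 = 3.56
Post-stratified estimate = 33.568 → 33.6%.

33.6%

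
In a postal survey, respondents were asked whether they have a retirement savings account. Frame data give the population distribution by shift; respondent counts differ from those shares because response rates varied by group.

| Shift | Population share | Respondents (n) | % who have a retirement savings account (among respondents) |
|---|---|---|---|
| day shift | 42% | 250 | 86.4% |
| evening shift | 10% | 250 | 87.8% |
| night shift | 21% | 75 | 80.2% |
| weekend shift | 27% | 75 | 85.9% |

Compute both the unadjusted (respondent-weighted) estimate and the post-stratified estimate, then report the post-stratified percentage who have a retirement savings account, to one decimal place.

Unadjusted (pooled respondent) estimate weights by respondent counts:
  (250/650)×86.4 + (250/650)×87.8 + (75/650)×80.2 + (75/650)×85.9 = 86.1654%
Reweighting by population shift shares:
  0.42×86.4 + 0.1×87.8 + 0.21×80.2 + 0.27×85.9 = 85.103%

85.1%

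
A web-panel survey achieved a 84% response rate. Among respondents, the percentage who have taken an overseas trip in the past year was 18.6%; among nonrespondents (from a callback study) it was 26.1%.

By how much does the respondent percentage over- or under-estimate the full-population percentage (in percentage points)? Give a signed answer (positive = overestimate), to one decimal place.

-1.2 percentage points

Nonresponse fraction = 1 − 0.84 = 0.16.
Bias = (nonresponse fraction) × (respondent percentage − nonrespondent percentage)
     = 0.16 × (18.6 − 26.1) = 0.16 × -7.5 = -1.2.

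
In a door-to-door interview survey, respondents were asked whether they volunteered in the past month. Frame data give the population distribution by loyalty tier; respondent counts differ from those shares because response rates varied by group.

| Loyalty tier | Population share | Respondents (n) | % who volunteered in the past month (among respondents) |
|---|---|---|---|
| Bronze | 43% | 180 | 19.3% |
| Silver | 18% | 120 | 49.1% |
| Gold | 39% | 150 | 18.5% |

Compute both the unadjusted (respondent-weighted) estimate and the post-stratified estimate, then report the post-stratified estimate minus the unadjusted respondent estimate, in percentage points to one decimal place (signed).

-2.6 percentage points

Naive respondent-only estimate (weights = respondent counts):
  (180/450)×19.3 + (120/450)×49.1 + (150/450)×18.5 = 26.98%
Post-stratifying to population shares instead:
  0.43×19.3 + 0.18×49.1 + 0.39×18.5 = 24.352%
Difference = 24.352 − 26.98 = -2.628 pp.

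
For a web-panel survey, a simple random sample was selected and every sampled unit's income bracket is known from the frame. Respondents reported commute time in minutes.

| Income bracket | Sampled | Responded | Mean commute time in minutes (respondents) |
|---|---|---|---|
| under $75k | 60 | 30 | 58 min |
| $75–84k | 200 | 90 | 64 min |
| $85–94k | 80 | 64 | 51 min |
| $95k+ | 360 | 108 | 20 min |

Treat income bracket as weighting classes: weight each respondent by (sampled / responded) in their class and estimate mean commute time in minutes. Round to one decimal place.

39.4

Class response rates: under $75k 30/60 = 50%, $75–84k 90/200 = 45%, $85–94k 64/80 = 80%, $95k+ 108/360 = 30%.
Each respondent's weight = sampled/responded in their class; summing within a class gives n_sampled, so:
  under $75k: 60 × 58 = 3480
  $75–84k: 200 × 64 = 12,800
  $85–94k: 80 × 51 = 4080
  $95k+: 360 × 20 = 7200
Adjusted estimate = 27,560 / 700 = 39.3714 → 39.4.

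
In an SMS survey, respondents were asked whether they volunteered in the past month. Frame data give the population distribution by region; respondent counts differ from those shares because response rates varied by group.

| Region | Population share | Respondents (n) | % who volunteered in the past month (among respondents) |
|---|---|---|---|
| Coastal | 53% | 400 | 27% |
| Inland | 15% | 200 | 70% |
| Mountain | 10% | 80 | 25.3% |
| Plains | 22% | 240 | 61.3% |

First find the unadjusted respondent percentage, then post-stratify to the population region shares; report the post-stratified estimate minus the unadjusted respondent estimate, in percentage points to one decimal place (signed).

-4.3 percentage points

Naive respondent-only estimate (weights = respondent counts):
  (400/920)×27 + (200/920)×70 + (80/920)×25.3 + (240/920)×61.3 = 45.1478%
Post-stratified estimate weights by population shares:
  0.53×27 + 0.15×70 + 0.1×25.3 + 0.22×61.3 = 40.826%
Difference = 40.826 − 45.1478 = -4.3218 pp.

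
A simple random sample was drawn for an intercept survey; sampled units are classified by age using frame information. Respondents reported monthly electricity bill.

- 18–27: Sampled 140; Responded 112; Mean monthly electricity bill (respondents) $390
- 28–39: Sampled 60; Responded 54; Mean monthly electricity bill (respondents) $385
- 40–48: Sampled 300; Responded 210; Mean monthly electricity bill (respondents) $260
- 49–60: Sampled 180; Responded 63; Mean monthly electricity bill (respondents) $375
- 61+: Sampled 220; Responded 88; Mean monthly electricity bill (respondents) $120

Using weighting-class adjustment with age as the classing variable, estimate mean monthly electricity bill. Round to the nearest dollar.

$277

Class response rates: 18–27 112/140 = 80%, 28–39 54/60 = 90%, 40–48 210/300 = 70%, 49–60 63/180 = 35%, 61+ 88/220 = 40%.
Each respondent's weight = sampled/responded in their class; summing within a class gives n_sampled, so:
  18–27: 140 × 390 = 54,600
  28–39: 60 × 385 = 23,100
  40–48: 300 × 260 = 78,000
  49–60: 180 × 375 = 67,500
  61+: 220 × 120 = 26,400
Adjusted estimate = 249,600 / 900 = 277.333 → $277.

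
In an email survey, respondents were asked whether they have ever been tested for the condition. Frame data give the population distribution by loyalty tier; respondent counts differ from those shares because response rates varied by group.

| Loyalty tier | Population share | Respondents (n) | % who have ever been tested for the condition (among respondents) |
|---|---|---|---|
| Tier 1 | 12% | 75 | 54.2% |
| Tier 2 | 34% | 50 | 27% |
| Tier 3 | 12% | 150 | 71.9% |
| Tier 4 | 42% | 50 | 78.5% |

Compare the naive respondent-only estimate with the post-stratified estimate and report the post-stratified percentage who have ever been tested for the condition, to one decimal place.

Unadjusted (pooled respondent) estimate weights by respondent counts:
  (75/325)×54.2 + (50/325)×27 + (150/325)×71.9 + (50/325)×78.5 = 61.9231%
Post-stratified estimate weights by population shares:
  0.12×54.2 + 0.34×27 + 0.12×71.9 + 0.42×78.5 = 57.282%

57.3%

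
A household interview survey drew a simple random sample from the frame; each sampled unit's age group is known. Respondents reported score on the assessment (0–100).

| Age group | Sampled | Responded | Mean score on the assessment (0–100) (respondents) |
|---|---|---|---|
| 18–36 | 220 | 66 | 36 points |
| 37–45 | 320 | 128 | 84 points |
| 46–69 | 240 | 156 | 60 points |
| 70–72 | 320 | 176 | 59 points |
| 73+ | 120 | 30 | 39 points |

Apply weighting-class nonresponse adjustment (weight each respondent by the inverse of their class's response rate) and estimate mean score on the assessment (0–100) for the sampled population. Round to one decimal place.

Class response rates: 18–36 66/220 = 30%, 37–45 128/320 = 40%, 46–69 156/240 = 65%, 70–72 176/320 = 55%, 73+ 30/120 = 25%.
Each respondent's weight = sampled/responded in their class; summing within a class gives n_sampled, so:
  18–36: 220 × 36 = 7920
  37–45: 320 × 84 = 26,880
  46–69: 240 × 60 = 14,400
  70–72: 320 × 59 = 18,880
  73+: 120 × 39 = 4680
Adjusted estimate = 72,760 / 1,220 = 59.6393 → 59.6.

59.6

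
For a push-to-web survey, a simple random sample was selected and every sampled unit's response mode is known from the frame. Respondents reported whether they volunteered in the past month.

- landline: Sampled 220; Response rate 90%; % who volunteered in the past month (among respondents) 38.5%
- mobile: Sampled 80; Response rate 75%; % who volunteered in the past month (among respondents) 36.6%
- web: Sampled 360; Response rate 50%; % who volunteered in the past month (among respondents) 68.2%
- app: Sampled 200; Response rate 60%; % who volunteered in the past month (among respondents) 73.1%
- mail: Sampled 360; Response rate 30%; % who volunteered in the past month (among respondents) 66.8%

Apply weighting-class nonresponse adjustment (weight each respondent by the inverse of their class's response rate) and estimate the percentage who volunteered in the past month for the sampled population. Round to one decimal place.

Inverse-response-rate weighting restores each class to its sampled count, so class totals weight by n_sampled:
  landline: 220 × 38.5 = 8470
  mobile: 80 × 36.6 = 2928
  web: 360 × 68.2 = 24,552
  app: 200 × 73.1 = 14620
  mail: 360 × 66.8 = 24,048
Adjusted estimate = 74,618 / 1,220 = 61.1623 → 61.2%.

61.2%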